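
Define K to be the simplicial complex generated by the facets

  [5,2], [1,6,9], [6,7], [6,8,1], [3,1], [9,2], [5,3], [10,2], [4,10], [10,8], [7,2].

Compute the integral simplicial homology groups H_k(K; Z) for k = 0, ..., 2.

We work with the vertex ordering 1 < 2 < 3 < 4 < 5 < 6 < 7 < 8 < 9 < 10. The simplices of K, each written with vertices in increasing order, are:

  0-simplices (10): [1], [2], [3], [4], [5], [6], [7], [8], [9], [10]
  1-simplices (14): [1,3], [1,6], [1,8], [1,9], [2,5], [2,7], [2,9], [2,10], [3,5], [4,10], [6,7], [6,8], [6,9], [8,10]
  2-simplices (2): [1,6,8], [1,6,9]

so the chain groups are C_0 ≅ Z^10, C_1 ≅ Z^14, C_2 ≅ Z^2.

The boundary map ∂_1: C_1 → C_0 maps an edge to its endpoints' difference, ∂[p,q] = q − p.
As a 10×14 matrix over Z this has rank 9, with invariant factors (1,1,1,1,1,1,1,1,1).

Boundary ∂_2: C_2 → C_1 acts by ∂[p,q,r] = [q,r] − [p,r] + [p,q]. For instance
  ∂[1,6,8] = [6,8] − [1,8] + [1,6],
  ∂[1,6,9] = [6,9] − [1,9] + [1,6].
This gives a 14×2 integer matrix of rank 2; reducing to Smith normal form yields diagonal entries (1,1).

Computing H_k = (kernel of ∂_k) / (image of ∂_{k+1}):

  H_0: rank C_0 − rank ∂_1 = 10 − 9 = 1, and the invariant factors of ∂_1 are all 1, so H_0 = Z.
  H_1: rank ker ∂_1 − rank ∂_2 = (14 − 9) − 2 = 3, and the invariant factors of ∂_2 are all 1, so H_1 = Z^3.
  H_2: rank ker ∂_2 − rank ∂_3 = (2 − 2) − 0 = 0, and there is no ∂_3, so H_2 = 0.

H_0 = Z,  H_1 = Z^3,  H_2 = 0.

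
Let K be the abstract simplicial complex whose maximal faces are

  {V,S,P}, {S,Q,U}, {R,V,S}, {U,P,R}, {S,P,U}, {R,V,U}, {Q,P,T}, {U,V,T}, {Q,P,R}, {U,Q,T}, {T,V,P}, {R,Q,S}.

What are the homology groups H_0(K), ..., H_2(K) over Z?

Take the total order P < Q < R < S < T < U < V on the vertex set. Then K (dimension 2) consists of the simplices:

  0-simplices (7): P, Q, R, S, T, U, V
  1-simplices (18): PQ, PR, PS, PT, PU, PV, QR, QS, QT, QU, RS, RU, RV, SU, SV, TU, TV, UV
  2-simplices (12): PQR, PQT, PRU, PSU, PSV, PTV, QRS, QSU, QTU, RSV, RUV, TUV

Hence C_0 ≅ Z^7, C_1 ≅ Z^18, C_2 ≅ Z^12.

Boundary ∂_1: C_1 → C_0 is given by ∂[p,q] = [q] − [p].
The resulting 7×18 matrix has rank 6, and its Smith normal form has invariant factors (1,1,1,1,1,1).

∂_2: C_2 → C_1 maps a triangle to the signed sum of its edges. For instance
  ∂QRS = RS − QS + QR,
  ∂QTU = TU − QU + QT.
This gives a 18×12 integer matrix of rank 12; reducing to Smith normal form yields diagonal entries (1,1,1,1,1,1,1,1,1,1,1,2).

Reading off H_k = ker ∂_k / im ∂_{k+1}:

  H_0: rank C_0 − rank ∂_1 = 7 − 6 = 1, and the invariant factors of ∂_1 are all 1, so H_0 ≅ Z.
  H_1: rank ker ∂_1 − rank ∂_2 = (18 − 6) − 12 = 0, and ∂_2 has invariant factor 2 > 1, so H_1 ≅ Z/2.
  H_2: rank ker ∂_2 − rank ∂_3 = (12 − 12) − 0 = 0, and there is no ∂_3, so H_2 ≅ 0.

H_0 ≅ Z,  H_1 ≅ Z/2,  H_2 = 0.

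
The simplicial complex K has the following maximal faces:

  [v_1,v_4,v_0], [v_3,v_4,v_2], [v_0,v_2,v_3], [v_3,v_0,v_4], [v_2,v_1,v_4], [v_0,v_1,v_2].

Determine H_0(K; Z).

H_0 ≅ Z.

Fix the vertex order v_0 < v_1 < v_2 < v_3 < v_4 and write every simplex with vertices in increasing order. Then dim K = 2 and the simplices of K are:

  0-simplices (5): [v_0], [v_1], [v_2], [v_3], [v_4]
  1-simplices (9): [v_0,v_1], [v_0,v_2], [v_0,v_3], [v_0,v_4], [v_1,v_2], [v_1,v_4], [v_2,v_3], [v_2,v_4], [v_3,v_4]
  2-simplices (6): [v_0,v_1,v_2], [v_0,v_1,v_4], [v_0,v_2,v_3], [v_0,v_3,v_4], [v_1,v_2,v_4], [v_2,v_3,v_4]

so the chain groups are C_0 ≅ Z^5, C_1 ≅ Z^9, C_2 ≅ Z^6.

∂_1: C_1 → C_0 is given by ∂[p,q] = [q] − [p].
This gives a 5×9 integer matrix of rank 4; reducing to Smith normal form yields diagonal entries (1,1,1,1).

The boundary map ∂_2: C_2 → C_1 maps a triangle to the signed sum of its edges. For instance
  ∂[v_2,v_3,v_4] = [v_3,v_4] − [v_2,v_4] + [v_2,v_3],
  ∂[v_1,v_2,v_4] = [v_2,v_4] − [v_1,v_4] + [v_1,v_2].
This gives a 9×6 integer matrix of rank 5; reducing to Smith normal form yields diagonal entries (1,1,1,1,1).

Reading off H_k = ker ∂_k / im ∂_{k+1}:

  H_0: rank C_0 − rank ∂_1 = 5 − 4 = 1, and the invariant factors of ∂_1 are all 1, so H_0 = Z.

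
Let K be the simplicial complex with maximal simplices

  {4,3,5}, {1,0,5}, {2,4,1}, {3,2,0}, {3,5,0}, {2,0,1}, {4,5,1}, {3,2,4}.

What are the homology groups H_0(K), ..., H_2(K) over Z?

Fix the vertex order 0 < 1 < 2 < 3 < 4 < 5 and write every simplex with vertices in increasing order. Then dim K = 2 and the simplices of K are:

  0-simplices (6): [0], [1], [2], [3], [4], [5]
  1-simplices (12): [0,1], [0,2], [0,3], [0,5], [1,2], [1,4], [1,5], [2,3], [2,4], [3,4], [3,5], [4,5]
  2-simplices (8): [0,1,2], [0,1,5], [0,2,3], [0,3,5], [1,2,4], [1,4,5], [2,3,4], [3,4,5]

so the chain groups are C_0 ≅ Z^6, C_1 ≅ Z^12, C_2 ≅ Z^8.

The boundary map ∂_1: C_1 → C_0 sends each edge [p,q] (with p < q) to q − p.
This gives a 6×12 integer matrix of rank 5; reducing to Smith normal form yields diagonal entries (1,1,1,1,1).

∂_2: C_2 → C_1 acts by ∂[p,q,r] = [q,r] − [p,r] + [p,q]. For instance
  ∂[1,2,4] = [2,4] − [1,4] + [1,2],
  ∂[0,1,5] = [1,5] − [0,5] + [0,1].
As a 12×8 matrix over Z this has rank 7, with invariant factors (1,1,1,1,1,1,1).

Computing H_k = (kernel of ∂_k) / (image of ∂_{k+1}):

  H_0: rank C_0 − rank ∂_1 = 6 − 5 = 1, and the invariant factors of ∂_1 are all 1, so H_0 = Z.
  H_1: rank ker ∂_1 − rank ∂_2 = (12 − 5) − 7 = 0, and the invariant factors of ∂_2 are all 1, so H_1 = 0.
  H_2: rank ker ∂_2 − rank ∂_3 = (8 − 7) − 0 = 1, and there is no ∂_3, so H_2 = Z.

(K is a triangulation of the 2-sphere S^2.)

H_0 ≅ Z,  H_1 = 0,  H_2 ≅ Z.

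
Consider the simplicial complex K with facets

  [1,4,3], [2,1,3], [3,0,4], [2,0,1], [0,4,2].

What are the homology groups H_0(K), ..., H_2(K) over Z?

Take the total order 0 < 1 < 2 < 3 < 4 on the vertex set. Then K (dimension 2) consists of the simplices:

  0-simplices (5): [0], [1], [2], [3], [4]
  1-simplices (10): [0,1], [0,2], [0,3], [0,4], [1,2], [1,3], [1,4], [2,3], [2,4], [3,4]
  2-simplices (5): [0,1,2], [0,2,4], [0,3,4], [1,2,3], [1,3,4]

so the chain groups are C_0 ≅ Z^5, C_1 ≅ Z^10, C_2 ≅ Z^5.

The boundary map ∂_1: C_1 → C_0 sends each edge [p,q] (with p < q) to q − p. For instance
  ∂[3,4] = [4] − [3].
The 5×10 boundary matrix has rank 4 and Smith normal form diag(1,1,1,1).

∂_2: C_2 → C_1 sends each 2-simplex [p,q,r] to [q,r] − [p,r] + [p,q]. For instance
  ∂[0,2,4] = [2,4] − [0,4] + [0,2],
  ∂[1,2,3] = [2,3] − [1,3] + [1,2].
The resulting 10×5 matrix has rank 5, and its Smith normal form has invariant factors (1,1,1,1,1).

Computing H_k = (kernel of ∂_k) / (image of ∂_{k+1}):

  H_0: rank C_0 − rank ∂_1 = 5 − 4 = 1, and the invariant factors of ∂_1 are all 1, so H_0 = Z.
  H_1: rank ker ∂_1 − rank ∂_2 = (10 − 4) − 5 = 1, and the invariant factors of ∂_2 are all 1, so H_1 = Z.
  H_2: rank ker ∂_2 − rank ∂_3 = (5 − 5) − 0 = 0, and there is no ∂_3, so H_2 = 0.

As a check, the Euler characteristic is 5 − 10 + 5 = 0, which agrees with 1 − 1 + 0 = 0.

H_0 = Z,  H_1 = Z,  H_2 = 0.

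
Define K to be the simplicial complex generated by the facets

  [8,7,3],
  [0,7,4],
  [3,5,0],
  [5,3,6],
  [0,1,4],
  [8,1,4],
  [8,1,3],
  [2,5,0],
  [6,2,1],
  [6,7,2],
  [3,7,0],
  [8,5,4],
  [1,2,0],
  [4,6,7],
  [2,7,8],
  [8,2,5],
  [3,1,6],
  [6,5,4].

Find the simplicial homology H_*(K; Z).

H_0 = Z,  H_1 = Z^2,  H_2 = Z.

We work with the vertex ordering 0 < 1 < 2 < 3 < 4 < 5 < 6 < 7 < 8. The simplices of K, each written with vertices in increasing order, are:

  0-simplices (9): [0], [1], [2], [3], [4], [5], [6], [7], [8]
  1-simplices (27): (27 of them)
  2-simplices (18): [0,1,2], [0,1,4], [0,2,5], [0,3,5], [0,3,7], [0,4,7], [1,2,6], [1,3,6], [1,3,8], [1,4,8], [2,5,8], [2,6,7], [2,7,8], [3,5,6], [3,7,8], [4,5,6], [4,5,8], [4,6,7]

so the chain groups are C_0 ≅ Z^9, C_1 ≅ Z^27, C_2 ≅ Z^18.

∂_1: C_1 → C_0 sends each edge [p,q] (with p < q) to q − p.
The 9×27 boundary matrix has rank 8 and Smith normal form diag(1,1,1,1,1,1,1,1).

The boundary map ∂_2: C_2 → C_1 maps a triangle to the signed sum of its edges. For instance
  ∂[1,2,6] = [2,6] − [1,6] + [1,2],
  ∂[0,3,5] = [3,5] − [0,5] + [0,3].
This gives a 27×18 integer matrix of rank 17; reducing to Smith normal form yields diagonal entries (1,1,1,1,1,1,1,1,1,1,1,1,1,1,1,1,1).

Computing H_k = (kernel of ∂_k) / (image of ∂_{k+1}):

  H_0: rank C_0 − rank ∂_1 = 9 − 8 = 1, and the invariant factors of ∂_1 are all 1, so H_0 = Z.
  H_1: rank ker ∂_1 − rank ∂_2 = (27 − 8) − 17 = 2, and the invariant factors of ∂_2 are all 1, so H_1 = Z^2.
  H_2: rank ker ∂_2 − rank ∂_3 = (18 − 17) − 0 = 1, and there is no ∂_3, so H_2 = Z.

(K is a triangulation of the torus T^2.)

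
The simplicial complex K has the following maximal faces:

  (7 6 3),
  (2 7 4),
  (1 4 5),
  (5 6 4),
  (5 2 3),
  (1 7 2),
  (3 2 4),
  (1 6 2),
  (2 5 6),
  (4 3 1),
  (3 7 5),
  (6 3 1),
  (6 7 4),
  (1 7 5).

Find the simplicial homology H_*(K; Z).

Order the vertices as 1 < 2 < 3 < 4 < 5 < 6 < 7. Listing each simplex with vertices in this order, K has dimension 2 with simplices:

  0-simplices (7): [1], [2], [3], [4], [5], [6], [7]
  1-simplices (21): [1,2], [1,3], [1,4], [1,5], [1,6], [1,7], [2,3], [2,4], [2,5], [2,6], [2,7], [3,4], [3,5], [3,6], [3,7], [4,5], [4,6], [4,7], [5,6], [5,7], [6,7]
  2-simplices (14): [1,2,6], [1,2,7], [1,3,4], [1,3,6], [1,4,5], [1,5,7], [2,3,4], [2,3,5], [2,4,7], [2,5,6], [3,5,7], [3,6,7], [4,5,6], [4,6,7]

giving chain groups C_0 ≅ Z^7, C_1 ≅ Z^21, C_2 ≅ Z^14.

The boundary map ∂_1: C_1 → C_0 is given by ∂[p,q] = [q] − [p].
This gives a 7×21 integer matrix of rank 6; reducing to Smith normal form yields diagonal entries (1,1,1,1,1,1).

Boundary ∂_2: C_2 → C_1 acts by ∂[p,q,r] = [q,r] − [p,r] + [p,q]. For instance
  ∂[2,5,6] = [5,6] − [2,6] + [2,5],
  ∂[2,3,5] = [3,5] − [2,5] + [2,3].
As a 21×14 matrix over Z this has rank 13, with invariant factors (1,1,1,1,1,1,1,1,1,1,1,1,1).

Computing H_k = (kernel of ∂_k) / (image of ∂_{k+1}):

  H_0: rank C_0 − rank ∂_1 = 7 − 6 = 1, and the invariant factors of ∂_1 are all 1, so H_0 = Z.
  H_1: rank ker ∂_1 − rank ∂_2 = (21 − 6) − 13 = 2, and the invariant factors of ∂_2 are all 1, so H_1 = Z^2.
  H_2: rank ker ∂_2 − rank ∂_3 = (14 − 13) − 0 = 1, and there is no ∂_3, so H_2 = Z.

(K is a triangulation of the torus T^2.)

H_0 = Z,  H_1 = Z^2,  H_2 = Z.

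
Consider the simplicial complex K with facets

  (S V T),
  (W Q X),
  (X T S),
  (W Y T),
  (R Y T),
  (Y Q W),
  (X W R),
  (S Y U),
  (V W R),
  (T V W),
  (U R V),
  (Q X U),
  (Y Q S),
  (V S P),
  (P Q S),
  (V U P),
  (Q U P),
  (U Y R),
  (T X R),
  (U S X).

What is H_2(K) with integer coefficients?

Fix the vertex order P < Q < R < S < T < U < V < W < X < Y and write every simplex with vertices in increasing order. Then dim K = 2 and the simplices of K are:

  0-simplices (10): P, Q, R, S, T, U, V, W, X, Y
  1-simplices (30): PQ, PS, PU, PV, QS, QU, QW, QX, QY, RT, RU, RV, RW, RX, RY, ST, SU, SV, SX, SY, TV, TW, TX, TY, UV, UX, UY, VW, WX, WY
  2-simplices (20): PQS, PQU, PSV, PUV, QSY, QUX, QWX, QWY, RTX, RTY, RUV, RUY, RVW, RWX, STV, STX, SUX, SUY, TVW, TWY

so the chain groups are C_0 ≅ Z^10, C_1 ≅ Z^30, C_2 ≅ Z^20.

∂_1: C_1 → C_0 is given by ∂[p,q] = [q] − [p]. For instance
  ∂WX = X − W.
This gives a 10×30 integer matrix of rank 9; reducing to Smith normal form yields diagonal entries (1,1,1,1,1,1,1,1,1).

∂_2: C_2 → C_1 acts by ∂[p,q,r] = [q,r] − [p,r] + [p,q]. For instance
  ∂RUV = UV − RV + RU,
  ∂PSV = SV − PV + PS.
This gives a 30×20 integer matrix of rank 20; reducing to Smith normal form yields diagonal entries (1,1,1,1,1,1,1,1,1,1,1,1,1,1,1,1,1,1,1,2).

Computing H_k = (kernel of ∂_k) / (image of ∂_{k+1}):

  H_2: rank ker ∂_2 − rank ∂_3 = (20 − 20) − 0 = 0, and there is no ∂_3, so H_2 ≅ 0.

H_2 = 0.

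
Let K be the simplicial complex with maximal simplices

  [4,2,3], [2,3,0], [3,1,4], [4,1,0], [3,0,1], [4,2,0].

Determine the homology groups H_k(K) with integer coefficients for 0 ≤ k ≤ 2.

H_0 ≅ Z,  H_1 = 0,  H_2 ≅ Z.

Fix the vertex order 0 < 1 < 2 < 3 < 4 and write every simplex with vertices in increasing order. Then dim K = 2 and the simplices of K are:

  0-simplices (5): [0], [1], [2], [3], [4]
  1-simplices (9): [0,1], [0,2], [0,3], [0,4], [1,3], [1,4], [2,3], [2,4], [3,4]
  2-simplices (6): [0,1,3], [0,1,4], [0,2,3], [0,2,4], [1,3,4], [2,3,4]

Hence C_0 ≅ Z^5, C_1 ≅ Z^9, C_2 ≅ Z^6.

The boundary map ∂_1: C_1 → C_0 maps an edge to its endpoints' difference, ∂[p,q] = q − p.
The resulting 5×9 matrix has rank 4, and its Smith normal form has invariant factors (1,1,1,1).

∂_2: C_2 → C_1 acts by ∂[p,q,r] = [q,r] − [p,r] + [p,q]. For instance
  ∂[0,2,4] = [2,4] − [0,4] + [0,2],
  ∂[0,2,3] = [2,3] − [0,3] + [0,2].
The 9×6 boundary matrix has rank 5 and Smith normal form diag(1,1,1,1,1).

From H_k ≅ ker(∂_k) / im(∂_{k+1}) we obtain:

  H_0: rank C_0 − rank ∂_1 = 5 − 4 = 1, and the invariant factors of ∂_1 are all 1, so H_0 ≅ Z.
  H_1: rank ker ∂_1 − rank ∂_2 = (9 − 4) − 5 = 0, and the invariant factors of ∂_2 are all 1, so H_1 ≅ 0.
  H_2: rank ker ∂_2 − rank ∂_3 = (6 − 5) − 0 = 1, and there is no ∂_3, so H_2 ≅ Z.

As a check, the Euler characteristic is 5 − 9 + 6 = 2, which agrees with 1 − 0 + 1 = 2.
(K is a triangulation of the 2-sphere S^2.)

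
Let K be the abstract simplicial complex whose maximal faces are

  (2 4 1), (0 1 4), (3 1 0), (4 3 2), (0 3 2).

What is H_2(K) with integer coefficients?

Order the vertices as 0 < 1 < 2 < 3 < 4. Listing each simplex with vertices in this order, K has dimension 2 with simplices:

  0-simplices (5): [0], [1], [2], [3], [4]
  1-simplices (10): [0,1], [0,2], [0,3], [0,4], [1,2], [1,3], [1,4], [2,3], [2,4], [3,4]
  2-simplices (5): [0,1,3], [0,1,4], [0,2,3], [1,2,4], [2,3,4]

so the chain groups are C_0 ≅ Z^5, C_1 ≅ Z^10, C_2 ≅ Z^5.

Boundary ∂_1: C_1 → C_0 is given by ∂[p,q] = [q] − [p]. For instance
  ∂[0,1] = [1] − [0].
The resulting 5×10 matrix has rank 4, and its Smith normal form has invariant factors (1,1,1,1).

Boundary ∂_2: C_2 → C_1 acts by ∂[p,q,r] = [q,r] − [p,r] + [p,q]. For instance
  ∂[0,2,3] = [2,3] − [0,3] + [0,2],
  ∂[0,1,3] = [1,3] − [0,3] + [0,1].
The resulting 10×5 matrix has rank 5, and its Smith normal form has invariant factors (1,1,1,1,1).

From H_k ≅ ker(∂_k) / im(∂_{k+1}) we obtain:

  H_2: rank ker ∂_2 − rank ∂_3 = (5 − 5) − 0 = 0, and there is no ∂_3, so H_2 ≅ 0.

(K is a triangulation of the Möbius band.)

H_2 = 0.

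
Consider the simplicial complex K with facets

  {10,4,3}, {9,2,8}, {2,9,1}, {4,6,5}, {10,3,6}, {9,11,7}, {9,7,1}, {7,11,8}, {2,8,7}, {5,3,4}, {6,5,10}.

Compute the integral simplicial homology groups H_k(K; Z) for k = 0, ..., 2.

K has 11 vertices, 22 edges, 11 triangles.
rank ∂_0 = 0, rank ∂_1 = 9 ⇒ b_0 = 11 − 0 − 9 = 2; all invariant factors of ∂_1 are 1 so no torsion. So H_0 = Z^2.
rank ∂_1 = 9, rank ∂_2 = 11 ⇒ b_1 = 22 − 9 − 11 = 2; all invariant factors of ∂_2 are 1 so no torsion. So H_1 = Z^2.
rank ∂_2 = 11, rank ∂_3 = 0 ⇒ b_2 = 11 − 11 − 0 = 0. So H_2 = 0.

H_0 ≅ Z^2,  H_1 ≅ Z^2,  H_2 = 0.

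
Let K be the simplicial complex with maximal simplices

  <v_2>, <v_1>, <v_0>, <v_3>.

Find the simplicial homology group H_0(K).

Fix the vertex order v_0 < v_1 < v_2 < v_3 and write every simplex with vertices in increasing order. Then dim K = 0 and the simplices of K are:

  0-simplices (4): [v_0], [v_1], [v_2], [v_3]

so the chain groups are C_0 ≅ Z^4.

From H_k ≅ ker(∂_k) / im(∂_{k+1}) we obtain:

  H_0: rank C_0 − rank ∂_1 = 4 − 0 = 4, and there is no ∂_1, so H_0 ≅ Z^4.

H_0 = Z^4.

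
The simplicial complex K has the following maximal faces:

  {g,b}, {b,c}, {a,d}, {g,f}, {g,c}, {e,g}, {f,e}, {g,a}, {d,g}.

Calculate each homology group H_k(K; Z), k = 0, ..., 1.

Fix the vertex order a < b < c < d < e < f < g and write every simplex with vertices in increasing order. Then dim K = 1 and the simplices of K are:

  0-simplices (7): a, b, c, d, e, f, g
  1-simplices (9): ad, ag, bc, bg, cg, dg, ef, eg, fg

so the chain groups are C_0 ≅ Z^7, C_1 ≅ Z^9.

Boundary ∂_1: C_1 → C_0 is given by ∂[p,q] = [q] − [p]. For instance
  ∂bc = c − b.
As a 7×9 matrix over Z this has rank 6, with invariant factors (1,1,1,1,1,1).

Now H_k = ker ∂_k / im ∂_{k+1}, so:

  H_0: rank C_0 − rank ∂_1 = 7 − 6 = 1, and the invariant factors of ∂_1 are all 1, so H_0 = Z.
  H_1: rank ker ∂_1 − rank ∂_2 = (9 − 6) − 0 = 3, and there is no ∂_2, so H_1 = Z^3.

(K is a triangulation of a wedge of 3 circles.)

H_0 = Z,  H_1 = Z^3.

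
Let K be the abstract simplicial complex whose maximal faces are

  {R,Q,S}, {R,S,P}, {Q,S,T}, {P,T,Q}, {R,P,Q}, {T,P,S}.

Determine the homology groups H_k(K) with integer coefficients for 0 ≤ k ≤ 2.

H_0 ≅ Z,  H_1 = 0,  H_2 ≅ Z.

We work with the vertex ordering P < Q < R < S < T. The simplices of K, each written with vertices in increasing order, are:

  0-simplices (5): P, Q, R, S, T
  1-simplices (9): PQ, PR, PS, PT, QR, QS, QT, RS, ST
  2-simplices (6): PQR, PQT, PRS, PST, QRS, QST

giving chain groups C_0 ≅ Z^5, C_1 ≅ Z^9, C_2 ≅ Z^6.

∂_1: C_1 → C_0 sends each edge [p,q] (with p < q) to q − p. For instance
  ∂RS = S − R.
The resulting 5×9 matrix has rank 4, and its Smith normal form has invariant factors (1,1,1,1).

∂_2: C_2 → C_1 sends each 2-simplex [p,q,r] to [q,r] − [p,r] + [p,q]. For instance
  ∂PQR = QR − PR + PQ,
  ∂PQT = QT − PT + PQ.
This gives a 9×6 integer matrix of rank 5; reducing to Smith normal form yields diagonal entries (1,1,1,1,1).

Computing H_k = (kernel of ∂_k) / (image of ∂_{k+1}):

  H_0: rank C_0 − rank ∂_1 = 5 − 4 = 1, and the invariant factors of ∂_1 are all 1, so H_0 = Z.
  H_1: rank ker ∂_1 − rank ∂_2 = (9 − 4) − 5 = 0, and the invariant factors of ∂_2 are all 1, so H_1 = 0.
  H_2: rank ker ∂_2 − rank ∂_3 = (6 − 5) − 0 = 1, and there is no ∂_3, so H_2 = Z.

As a check, the Euler characteristic is 5 − 9 + 6 = 2, which agrees with 1 − 0 + 1 = 2.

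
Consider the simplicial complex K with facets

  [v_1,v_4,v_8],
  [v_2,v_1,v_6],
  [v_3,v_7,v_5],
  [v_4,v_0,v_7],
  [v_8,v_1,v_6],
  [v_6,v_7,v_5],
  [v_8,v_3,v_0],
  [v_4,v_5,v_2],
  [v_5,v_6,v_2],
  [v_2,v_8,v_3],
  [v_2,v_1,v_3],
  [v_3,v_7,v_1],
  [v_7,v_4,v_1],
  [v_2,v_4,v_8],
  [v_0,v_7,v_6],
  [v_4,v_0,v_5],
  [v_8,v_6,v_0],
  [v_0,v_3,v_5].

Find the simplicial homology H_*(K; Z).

H_0 ≅ Z,  H_1 ≅ Z ⊕ Z/2Z,  H_2 = 0.

Take the total order v_0 < v_1 < v_2 < v_3 < v_4 < v_5 < v_6 < v_7 < v_8 on the vertex set. Then K (dimension 2) consists of the simplices:

  0-simplices (9): [v_0], [v_1], [v_2], [v_3], [v_4], [v_5], [v_6], [v_7], [v_8]
  1-simplices (27): (27 of them)
  2-simplices (18): (18 of them)

so the chain groups are C_0 ≅ Z^9, C_1 ≅ Z^27, C_2 ≅ Z^18.

∂_1: C_1 → C_0 sends each edge [p,q] (with p < q) to q − p. For instance
  ∂[v_2,v_5] = [v_5] − [v_2].
As a 9×27 matrix over Z this has rank 8, with invariant factors (1,1,1,1,1,1,1,1).

∂_2: C_2 → C_1 sends each 2-simplex [p,q,r] to [q,r] − [p,r] + [p,q]. For instance
  ∂[v_1,v_2,v_6] = [v_2,v_6] − [v_1,v_6] + [v_1,v_2],
  ∂[v_1,v_6,v_8] = [v_6,v_8] − [v_1,v_8] + [v_1,v_6].
The 27×18 boundary matrix has rank 18 and Smith normal form diag(1,1,1,1,1,1,1,1,1,1,1,1,1,1,1,1,1,2).

Computing H_k = (kernel of ∂_k) / (image of ∂_{k+1}):

  H_0: rank C_0 − rank ∂_1 = 9 − 8 = 1, and the invariant factors of ∂_1 are all 1, so H_0 ≅ Z.
  H_1: rank ker ∂_1 − rank ∂_2 = (27 − 8) − 18 = 1, and ∂_2 has invariant factor 2 > 1, so H_1 ≅ Z ⊕ Z/2Z.
  H_2: rank ker ∂_2 − rank ∂_3 = (18 − 18) − 0 = 0, and there is no ∂_3, so H_2 ≅ 0.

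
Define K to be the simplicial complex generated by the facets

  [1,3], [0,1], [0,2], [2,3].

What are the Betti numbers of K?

We work with the vertex ordering 0 < 1 < 2 < 3. The simplices of K, each written with vertices in increasing order, are:

  0-simplices (4): [0], [1], [2], [3]
  1-simplices (4): [0,1], [0,2], [1,3], [2,3]

so the chain groups are C_0 ≅ Z^4, C_1 ≅ Z^4.

∂_1: C_1 → C_0 is given by ∂[p,q] = [q] − [p]. For instance
  ∂[0,2] = [2] − [0].
The resulting 4×4 matrix has rank 3, and its Smith normal form has invariant factors (1,1,1).

Computing H_k = (kernel of ∂_k) / (image of ∂_{k+1}):

  H_0: rank C_0 − rank ∂_1 = 4 − 3 = 1, and the invariant factors of ∂_1 are all 1, so H_0 ≅ Z.
  H_1: rank ker ∂_1 − rank ∂_2 = (4 − 3) − 0 = 1, and there is no ∂_2, so H_1 ≅ Z.

As a check, the Euler characteristic is 4 − 4 = 0, which agrees with 1 − 1 = 0.

Hence the Betti numbers are b_0 = 1, b_1 = 1.

b_0 = 1, b_1 = 1.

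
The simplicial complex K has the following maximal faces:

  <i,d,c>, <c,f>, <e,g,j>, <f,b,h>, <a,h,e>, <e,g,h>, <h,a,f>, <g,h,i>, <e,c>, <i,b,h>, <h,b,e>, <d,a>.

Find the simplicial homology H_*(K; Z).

Take the total order a < b < c < d < e < f < g < h < i < j on the vertex set. Then K (dimension 2) consists of the simplices:

  0-simplices (10): a, b, c, d, e, f, g, h, i, j
  1-simplices (21): ad, ae, af, ah, be, bf, bh, bi, cd, ce, cf, ci, di, eg, eh, ej, fh, gh, gi, gj, hi
  2-simplices (9): aeh, afh, beh, bfh, bhi, cdi, egh, egj, ghi

giving chain groups C_0 ≅ Z^10, C_1 ≅ Z^21, C_2 ≅ Z^9.

∂_1: C_1 → C_0 is given by ∂[p,q] = [q] − [p].
As a 10×21 matrix over Z this has rank 9, with invariant factors (1,1,1,1,1,1,1,1,1).

∂_2: C_2 → C_1 sends each 2-simplex [p,q,r] to [q,r] − [p,r] + [p,q]. For instance
  ∂afh = fh − ah + af,
  ∂aeh = eh − ah + ae.
As a 21×9 matrix over Z this has rank 9, with invariant factors (1,1,1,1,1,1,1,1,1).

Now H_k = ker ∂_k / im ∂_{k+1}, so:

  H_0: rank C_0 − rank ∂_1 = 10 − 9 = 1, and the invariant factors of ∂_1 are all 1, so H_0 = Z.
  H_1: rank ker ∂_1 − rank ∂_2 = (21 − 9) − 9 = 3, and the invariant factors of ∂_2 are all 1, so H_1 = Z^3.
  H_2: rank ker ∂_2 − rank ∂_3 = (9 − 9) − 0 = 0, and there is no ∂_3, so H_2 = 0.

H_0 = Z,  H_1 = Z^3,  H_2 = 0.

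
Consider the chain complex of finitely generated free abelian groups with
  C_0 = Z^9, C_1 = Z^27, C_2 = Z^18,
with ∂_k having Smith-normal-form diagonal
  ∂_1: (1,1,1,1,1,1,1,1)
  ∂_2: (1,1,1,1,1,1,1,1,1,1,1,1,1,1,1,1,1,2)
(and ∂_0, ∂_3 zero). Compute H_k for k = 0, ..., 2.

H_0: b_0 = 9 − 0 − 8 = 1; torsion from ∂_1 factors > 1: none. So H_0 ≅ Z.
H_1: b_1 = 27 − 8 − 18 = 1; torsion from ∂_2 factors > 1: [2]. So H_1 ≅ Z ⊕ Z_2.
H_2: b_2 = 18 − 18 − 0 = 0; torsion from ∂_3 factors > 1: none. So H_2 ≅ 0.

H_0 ≅ Z,  H_1 ≅ Z ⊕ Z_2,  H_2 = 0.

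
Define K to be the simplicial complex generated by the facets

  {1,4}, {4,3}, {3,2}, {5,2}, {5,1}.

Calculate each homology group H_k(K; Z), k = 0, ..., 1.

Order the vertices as 1 < 2 < 3 < 4 < 5. Listing each simplex with vertices in this order, K has dimension 1 with simplices:

  0-simplices (5): [1], [2], [3], [4], [5]
  1-simplices (5): [1,4], [1,5], [2,3], [2,5], [3,4]

giving chain groups C_0 ≅ Z^5, C_1 ≅ Z^5.

∂_1: C_1 → C_0 is given by ∂[p,q] = [q] − [p]. For instance
  ∂[1,5] = [5] − [1].
The resulting 5×5 matrix has rank 4, and its Smith normal form has invariant factors (1,1,1,1).

Computing H_k = (kernel of ∂_k) / (image of ∂_{k+1}):

  H_0: rank C_0 − rank ∂_1 = 5 − 4 = 1, and the invariant factors of ∂_1 are all 1, so H_0 = Z.
  H_1: rank ker ∂_1 − rank ∂_2 = (5 − 4) − 0 = 1, and there is no ∂_2, so H_1 = Z.

As a check, the Euler characteristic is 5 − 5 = 0, which agrees with 1 − 1 = 0.

H_0 = Z,  H_1 = Z.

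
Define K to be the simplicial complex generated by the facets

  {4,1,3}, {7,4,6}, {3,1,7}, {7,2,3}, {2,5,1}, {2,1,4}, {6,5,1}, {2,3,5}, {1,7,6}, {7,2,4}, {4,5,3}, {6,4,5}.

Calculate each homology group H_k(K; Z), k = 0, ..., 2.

H_0 = Z,  H_1 = Z/2Z,  H_2 = 0.

K has 7 vertices, 18 edges, 12 triangles.
rank ∂_0 = 0, rank ∂_1 = 6 ⇒ b_0 = 7 − 0 − 6 = 1; all invariant factors of ∂_1 are 1 so no torsion. So H_0 = Z.
rank ∂_1 = 6, rank ∂_2 = 12 ⇒ b_1 = 18 − 6 − 12 = 0; ∂_2 has invariant factor(s) [2] giving torsion. So H_1 = Z/2Z.
rank ∂_2 = 12, rank ∂_3 = 0 ⇒ b_2 = 12 − 12 − 0 = 0. So H_2 = 0.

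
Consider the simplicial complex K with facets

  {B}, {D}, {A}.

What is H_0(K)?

H_0 ≅ Z^3.

We work with the vertex ordering A < B < D. The simplices of K, each written with vertices in increasing order, are:

  0-simplices (3): A, B, D

giving chain groups C_0 ≅ Z^3.

Reading off H_k = ker ∂_k / im ∂_{k+1}:

  H_0: rank C_0 − rank ∂_1 = 3 − 0 = 3, and there is no ∂_1, so H_0 ≅ Z^3.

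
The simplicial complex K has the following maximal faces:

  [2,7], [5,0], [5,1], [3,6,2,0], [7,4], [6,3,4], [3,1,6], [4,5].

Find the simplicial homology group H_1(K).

H_1 = Z^3.

K has 8 vertices, 15 edges, 6 triangles, 1 3-simplex.
rank ∂_1 = 7, rank ∂_2 = 5 ⇒ b_1 = 15 − 7 − 5 = 3; all invariant factors of ∂_2 are 1 so no torsion. So H_1 ≅ Z^3.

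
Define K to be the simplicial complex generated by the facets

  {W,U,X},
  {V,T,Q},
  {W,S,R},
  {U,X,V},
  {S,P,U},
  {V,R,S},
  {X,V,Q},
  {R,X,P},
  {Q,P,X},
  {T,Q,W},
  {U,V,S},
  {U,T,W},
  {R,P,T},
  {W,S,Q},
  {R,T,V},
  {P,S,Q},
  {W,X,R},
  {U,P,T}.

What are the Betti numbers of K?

We work with the vertex ordering P < Q < R < S < T < U < V < W < X. The simplices of K, each written with vertices in increasing order, are:

  0-simplices (9): P, Q, R, S, T, U, V, W, X
  1-simplices (27): PQ, PR, PS, PT, PU, PX, QS, QT, QV, QW, QX, RS, RT, RV, RW, RX, SU, SV, SW, TU, TV, TW, UV, UW, UX, VX, WX
  2-simplices (18): PQS, PQX, PRT, PRX, PSU, PTU, QSW, QTV, QTW, QVX, RSV, RSW, RTV, RWX, SUV, TUW, UVX, UWX

giving chain groups C_0 ≅ Z^9, C_1 ≅ Z^27, C_2 ≅ Z^18.

The boundary map ∂_1: C_1 → C_0 sends each edge [p,q] (with p < q) to q − p. For instance
  ∂RX = X − R.
The resulting 9×27 matrix has rank 8, and its Smith normal form has invariant factors (1,1,1,1,1,1,1,1).

∂_2: C_2 → C_1 sends each 2-simplex [p,q,r] to [q,r] − [p,r] + [p,q]. For instance
  ∂UVX = VX − UX + UV,
  ∂SUV = UV − SV + SU.
This gives a 27×18 integer matrix of rank 17; reducing to Smith normal form yields diagonal entries (1,1,1,1,1,1,1,1,1,1,1,1,1,1,1,1,1).

Now H_k = ker ∂_k / im ∂_{k+1}, so:

  H_0: rank C_0 − rank ∂_1 = 9 − 8 = 1, and the invariant factors of ∂_1 are all 1, so H_0 ≅ Z.
  H_1: rank ker ∂_1 − rank ∂_2 = (27 − 8) − 17 = 2, and the invariant factors of ∂_2 are all 1, so H_1 ≅ Z^2.
  H_2: rank ker ∂_2 − rank ∂_3 = (18 − 17) − 0 = 1, and there is no ∂_3, so H_2 ≅ Z.

As a check, the Euler characteristic is 9 − 27 + 18 = 0, which agrees with 1 − 2 + 1 = 0.

Hence the Betti numbers are b_0 = 1, b_1 = 2, b_2 = 1.

b_0 = 1, b_1 = 2, b_2 = 1.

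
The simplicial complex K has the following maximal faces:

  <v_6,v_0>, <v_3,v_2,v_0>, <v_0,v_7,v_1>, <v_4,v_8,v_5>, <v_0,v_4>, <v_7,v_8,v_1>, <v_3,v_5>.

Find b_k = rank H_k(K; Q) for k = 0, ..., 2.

b_0 = 1, b_1 = 2, b_2 = 0.

Fix the vertex order v_0 < v_1 < v_2 < v_3 < v_4 < v_5 < v_6 < v_7 < v_8 and write every simplex with vertices in increasing order. Then dim K = 2 and the simplices of K are:

  0-simplices (9): [v_0], [v_1], [v_2], [v_3], [v_4], [v_5], [v_6], [v_7], [v_8]
  1-simplices (14): [v_0,v_1], [v_0,v_2], [v_0,v_3], [v_0,v_4], [v_0,v_6], [v_0,v_7], [v_1,v_7], [v_1,v_8], [v_2,v_3], [v_3,v_5], [v_4,v_5], [v_4,v_8], [v_5,v_8], [v_7,v_8]
  2-simplices (4): [v_0,v_1,v_7], [v_0,v_2,v_3], [v_1,v_7,v_8], [v_4,v_5,v_8]

Hence C_0 ≅ Z^9, C_1 ≅ Z^14, C_2 ≅ Z^4.

The boundary map ∂_1: C_1 → C_0 is given by ∂[p,q] = [q] − [p]. For instance
  ∂[v_0,v_3] = [v_3] − [v_0].
This gives a 9×14 integer matrix of rank 8; reducing to Smith normal form yields diagonal entries (1,1,1,1,1,1,1,1).

The boundary map ∂_2: C_2 → C_1 acts by ∂[p,q,r] = [q,r] − [p,r] + [p,q]. For instance
  ∂[v_4,v_5,v_8] = [v_5,v_8] − [v_4,v_8] + [v_4,v_5],
  ∂[v_0,v_2,v_3] = [v_2,v_3] − [v_0,v_3] + [v_0,v_2].
The 14×4 boundary matrix has rank 4 and Smith normal form diag(1,1,1,1).

Reading off H_k = ker ∂_k / im ∂_{k+1}:

  H_0: rank C_0 − rank ∂_1 = 9 − 8 = 1, and the invariant factors of ∂_1 are all 1, so H_0 ≅ Z.
  H_1: rank ker ∂_1 − rank ∂_2 = (14 − 8) − 4 = 2, and the invariant factors of ∂_2 are all 1, so H_1 ≅ Z^2.
  H_2: rank ker ∂_2 − rank ∂_3 = (4 − 4) − 0 = 0, and there is no ∂_3, so H_2 ≅ 0.

Hence the Betti numbers are b_0 = 1, b_1 = 2, b_2 = 0.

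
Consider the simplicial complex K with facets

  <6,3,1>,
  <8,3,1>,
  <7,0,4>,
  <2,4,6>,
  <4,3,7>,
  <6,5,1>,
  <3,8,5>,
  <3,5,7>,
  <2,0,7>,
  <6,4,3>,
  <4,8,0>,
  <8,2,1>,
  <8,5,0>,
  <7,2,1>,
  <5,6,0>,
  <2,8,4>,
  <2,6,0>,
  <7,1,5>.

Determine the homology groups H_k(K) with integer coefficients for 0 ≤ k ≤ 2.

Take the total order 0 < 1 < 2 < 3 < 4 < 5 < 6 < 7 < 8 on the vertex set. Then K (dimension 2) consists of the simplices:

  0-simplices (9): [0], [1], [2], [3], [4], [5], [6], [7], [8]
  1-simplices (27): (27 of them)
  2-simplices (18): [0,2,6], [0,2,7], [0,4,7], [0,4,8], [0,5,6], [0,5,8], [1,2,7], [1,2,8], [1,3,6], [1,3,8], [1,5,6], [1,5,7], [2,4,6], [2,4,8], [3,4,6], [3,4,7], [3,5,7], [3,5,8]

so the chain groups are C_0 ≅ Z^9, C_1 ≅ Z^27, C_2 ≅ Z^18.

∂_1: C_1 → C_0 is given by ∂[p,q] = [q] − [p]. For instance
  ∂[1,5] = [5] − [1].
This gives a 9×27 integer matrix of rank 8; reducing to Smith normal form yields diagonal entries (1,1,1,1,1,1,1,1).

The boundary map ∂_2: C_2 → C_1 acts by ∂[p,q,r] = [q,r] − [p,r] + [p,q]. For instance
  ∂[1,2,7] = [2,7] − [1,7] + [1,2],
  ∂[1,2,8] = [2,8] − [1,8] + [1,2].
The resulting 27×18 matrix has rank 18, and its Smith normal form has invariant factors (1,1,1,1,1,1,1,1,1,1,1,1,1,1,1,1,1,2).

Reading off H_k = ker ∂_k / im ∂_{k+1}:

  H_0: rank C_0 − rank ∂_1 = 9 − 8 = 1, and the invariant factors of ∂_1 are all 1, so H_0 = Z.
  H_1: rank ker ∂_1 − rank ∂_2 = (27 − 8) − 18 = 1, and ∂_2 has invariant factor 2 > 1, so H_1 = Z ⊕ Z/2.
  H_2: rank ker ∂_2 − rank ∂_3 = (18 − 18) − 0 = 0, and there is no ∂_3, so H_2 = 0.

As a check, the Euler characteristic is 9 − 27 + 18 = 0, which agrees with 1 − 1 + 0 = 0.
(K is a triangulation of the Klein bottle.)

H_0 ≅ Z,  H_1 ≅ Z ⊕ Z/2,  H_2 = 0.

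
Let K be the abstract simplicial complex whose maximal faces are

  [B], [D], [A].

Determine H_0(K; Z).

Take the total order A < B < D on the vertex set. Then K (dimension 0) consists of the simplices:

  0-simplices (3): A, B, D

so the chain groups are C_0 ≅ Z^3.

Computing H_k = (kernel of ∂_k) / (image of ∂_{k+1}):

  H_0: rank C_0 − rank ∂_1 = 3 − 0 = 3, and there is no ∂_1, so H_0 ≅ Z^3.

H_0 = Z^3.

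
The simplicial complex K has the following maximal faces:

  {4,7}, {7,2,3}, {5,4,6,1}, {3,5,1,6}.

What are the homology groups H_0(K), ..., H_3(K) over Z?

H_0 ≅ Z,  H_1 ≅ Z,  H_2 = 0,  H_3 = 0.

K has 7 vertices, 13 edges, 8 triangles, 2 3-simplices.
rank ∂_0 = 0, rank ∂_1 = 6 ⇒ b_0 = 7 − 0 − 6 = 1; all invariant factors of ∂_1 are 1 so no torsion. So H_0 ≅ Z.
rank ∂_1 = 6, rank ∂_2 = 6 ⇒ b_1 = 13 − 6 − 6 = 1; all invariant factors of ∂_2 are 1 so no torsion. So H_1 ≅ Z.
rank ∂_2 = 6, rank ∂_3 = 2 ⇒ b_2 = 8 − 6 − 2 = 0; all invariant factors of ∂_3 are 1 so no torsion. So H_2 ≅ 0.
rank ∂_3 = 2, rank ∂_4 = 0 ⇒ b_3 = 2 − 2 − 0 = 0. So H_3 ≅ 0.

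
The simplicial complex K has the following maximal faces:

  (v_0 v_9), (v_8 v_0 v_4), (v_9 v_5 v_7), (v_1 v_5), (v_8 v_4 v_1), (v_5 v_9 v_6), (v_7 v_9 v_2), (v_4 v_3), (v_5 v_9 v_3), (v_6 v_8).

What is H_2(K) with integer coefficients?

H_2 = 0.

We work with the vertex ordering v_0 < v_1 < v_2 < v_3 < v_4 < v_5 < v_6 < v_7 < v_8 < v_9. The simplices of K, each written with vertices in increasing order, are:

  0-simplices (10): [v_0], [v_1], [v_2], [v_3], [v_4], [v_5], [v_6], [v_7], [v_8], [v_9]
  1-simplices (18): (18 of them)
  2-simplices (6): [v_0,v_4,v_8], [v_1,v_4,v_8], [v_2,v_7,v_9], [v_3,v_5,v_9], [v_5,v_6,v_9], [v_5,v_7,v_9]

Hence C_0 ≅ Z^10, C_1 ≅ Z^18, C_2 ≅ Z^6.

∂_1: C_1 → C_0 sends each edge [p,q] (with p < q) to q − p. For instance
  ∂[v_0,v_9] = [v_9] − [v_0].
The resulting 10×18 matrix has rank 9, and its Smith normal form has invariant factors (1,1,1,1,1,1,1,1,1).

∂_2: C_2 → C_1 acts by ∂[p,q,r] = [q,r] − [p,r] + [p,q]. For instance
  ∂[v_0,v_4,v_8] = [v_4,v_8] − [v_0,v_8] + [v_0,v_4],
  ∂[v_1,v_4,v_8] = [v_4,v_8] − [v_1,v_8] + [v_1,v_4].
The resulting 18×6 matrix has rank 6, and its Smith normal form has invariant factors (1,1,1,1,1,1).

From H_k ≅ ker(∂_k) / im(∂_{k+1}) we obtain:

  H_2: rank ker ∂_2 − rank ∂_3 = (6 − 6) − 0 = 0, and there is no ∂_3, so H_2 = 0.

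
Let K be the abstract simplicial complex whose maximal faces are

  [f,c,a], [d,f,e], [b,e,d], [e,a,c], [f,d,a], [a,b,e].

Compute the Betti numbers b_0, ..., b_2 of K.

b_0 = 1, b_1 = 1, b_2 = 0.

We work with the vertex ordering a < b < c < d < e < f. The simplices of K, each written with vertices in increasing order, are:

  0-simplices (6): a, b, c, d, e, f
  1-simplices (12): ab, ac, ad, ae, af, bd, be, ce, cf, de, df, ef
  2-simplices (6): abe, ace, acf, adf, bde, def

giving chain groups C_0 ≅ Z^6, C_1 ≅ Z^12, C_2 ≅ Z^6.

Boundary ∂_1: C_1 → C_0 maps an edge to its endpoints' difference, ∂[p,q] = q − p. For instance
  ∂ac = c − a.
This gives a 6×12 integer matrix of rank 5; reducing to Smith normal form yields diagonal entries (1,1,1,1,1).

The boundary map ∂_2: C_2 → C_1 sends each 2-simplex [p,q,r] to [q,r] − [p,r] + [p,q]. For instance
  ∂acf = cf − af + ac,
  ∂def = ef − df + de.
The resulting 12×6 matrix has rank 6, and its Smith normal form has invariant factors (1,1,1,1,1,1).

Reading off H_k = ker ∂_k / im ∂_{k+1}:

  H_0: rank C_0 − rank ∂_1 = 6 − 5 = 1, and the invariant factors of ∂_1 are all 1, so H_0 ≅ Z.
  H_1: rank ker ∂_1 − rank ∂_2 = (12 − 5) − 6 = 1, and the invariant factors of ∂_2 are all 1, so H_1 ≅ Z.
  H_2: rank ker ∂_2 − rank ∂_3 = (6 − 6) − 0 = 0, and there is no ∂_3, so H_2 ≅ 0.

As a check, the Euler characteristic is 6 − 12 + 6 = 0, which agrees with 1 − 1 + 0 = 0.

Hence the Betti numbers are b_0 = 1, b_1 = 1, b_2 = 0.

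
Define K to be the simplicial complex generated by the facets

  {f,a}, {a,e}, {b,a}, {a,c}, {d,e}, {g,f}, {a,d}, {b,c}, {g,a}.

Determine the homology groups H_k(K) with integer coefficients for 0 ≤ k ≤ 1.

H_0 = Z,  H_1 = Z^3.

We work with the vertex ordering a < b < c < d < e < f < g. The simplices of K, each written with vertices in increasing order, are:

  0-simplices (7): a, b, c, d, e, f, g
  1-simplices (9): ab, ac, ad, ae, af, ag, bc, de, fg

so the chain groups are C_0 ≅ Z^7, C_1 ≅ Z^9.

∂_1: C_1 → C_0 sends each edge [p,q] (with p < q) to q − p. For instance
  ∂af = f − a.
As a 7×9 matrix over Z this has rank 6, with invariant factors (1,1,1,1,1,1).

Reading off H_k = ker ∂_k / im ∂_{k+1}:

  H_0: rank C_0 − rank ∂_1 = 7 − 6 = 1, and the invariant factors of ∂_1 are all 1, so H_0 = Z.
  H_1: rank ker ∂_1 − rank ∂_2 = (9 − 6) − 0 = 3, and there is no ∂_2, so H_1 = Z^3.

(K is a triangulation of a wedge of 3 circles.)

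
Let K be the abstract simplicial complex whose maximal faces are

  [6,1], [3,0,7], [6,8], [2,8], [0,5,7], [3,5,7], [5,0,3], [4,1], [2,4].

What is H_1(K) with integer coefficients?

H_1 ≅ Z.

Order the vertices as 0 < 1 < 2 < 3 < 4 < 5 < 6 < 7 < 8. Listing each simplex with vertices in this order, K has dimension 2 with simplices:

  0-simplices (9): [0], [1], [2], [3], [4], [5], [6], [7], [8]
  1-simplices (11): [0,3], [0,5], [0,7], [1,4], [1,6], [2,4], [2,8], [3,5], [3,7], [5,7], [6,8]
  2-simplices (4): [0,3,5], [0,3,7], [0,5,7], [3,5,7]

Hence C_0 ≅ Z^9, C_1 ≅ Z^11, C_2 ≅ Z^4.

The boundary map ∂_1: C_1 → C_0 sends each edge [p,q] (with p < q) to q − p.
The 9×11 boundary matrix has rank 7 and Smith normal form diag(1,1,1,1,1,1,1).

The boundary map ∂_2: C_2 → C_1 sends each 2-simplex [p,q,r] to [q,r] − [p,r] + [p,q]. For instance
  ∂[0,5,7] = [5,7] − [0,7] + [0,5],
  ∂[0,3,5] = [3,5] − [0,5] + [0,3].
The resulting 11×4 matrix has rank 3, and its Smith normal form has invariant factors (1,1,1).

Computing H_k = (kernel of ∂_k) / (image of ∂_{k+1}):

  H_1: rank ker ∂_1 − rank ∂_2 = (11 − 7) − 3 = 1, and the invariant factors of ∂_2 are all 1, so H_1 ≅ Z.

(K is a triangulation of the disjoint union of the 2-sphere S^2 and the circle S^1.)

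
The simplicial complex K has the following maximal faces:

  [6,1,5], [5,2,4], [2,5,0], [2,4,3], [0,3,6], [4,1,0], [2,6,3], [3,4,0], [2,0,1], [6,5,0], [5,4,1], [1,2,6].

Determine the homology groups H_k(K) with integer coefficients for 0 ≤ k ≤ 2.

H_0 ≅ Z,  H_1 ≅ Z/2,  H_2 = 0.

We work with the vertex ordering 0 < 1 < 2 < 3 < 4 < 5 < 6. The simplices of K, each written with vertices in increasing order, are:

  0-simplices (7): [0], [1], [2], [3], [4], [5], [6]
  1-simplices (18): [0,1], [0,2], [0,3], [0,4], [0,5], [0,6], [1,2], [1,4], [1,5], [1,6], [2,3], [2,4], [2,5], [2,6], [3,4], [3,6], [4,5], [5,6]
  2-simplices (12): [0,1,2], [0,1,4], [0,2,5], [0,3,4], [0,3,6], [0,5,6], [1,2,6], [1,4,5], [1,5,6], [2,3,4], [2,3,6], [2,4,5]

so the chain groups are C_0 ≅ Z^7, C_1 ≅ Z^18, C_2 ≅ Z^12.

Boundary ∂_1: C_1 → C_0 sends each edge [p,q] (with p < q) to q − p. For instance
  ∂[0,4] = [4] − [0].
This gives a 7×18 integer matrix of rank 6; reducing to Smith normal form yields diagonal entries (1,1,1,1,1,1).

The boundary map ∂_2: C_2 → C_1 acts by ∂[p,q,r] = [q,r] − [p,r] + [p,q]. For instance
  ∂[0,3,6] = [3,6] − [0,6] + [0,3],
  ∂[2,3,6] = [3,6] − [2,6] + [2,3].
This gives a 18×12 integer matrix of rank 12; reducing to Smith normal form yields diagonal entries (1,1,1,1,1,1,1,1,1,1,1,2).

Now H_k = ker ∂_k / im ∂_{k+1}, so:

  H_0: rank C_0 − rank ∂_1 = 7 − 6 = 1, and the invariant factors of ∂_1 are all 1, so H_0 = Z.
  H_1: rank ker ∂_1 − rank ∂_2 = (18 − 6) − 12 = 0, and ∂_2 has invariant factor 2 > 1, so H_1 = Z/2.
  H_2: rank ker ∂_2 − rank ∂_3 = (12 − 12) − 0 = 0, and there is no ∂_3, so H_2 = 0.

(K is a triangulation of the real projective plane RP^2.)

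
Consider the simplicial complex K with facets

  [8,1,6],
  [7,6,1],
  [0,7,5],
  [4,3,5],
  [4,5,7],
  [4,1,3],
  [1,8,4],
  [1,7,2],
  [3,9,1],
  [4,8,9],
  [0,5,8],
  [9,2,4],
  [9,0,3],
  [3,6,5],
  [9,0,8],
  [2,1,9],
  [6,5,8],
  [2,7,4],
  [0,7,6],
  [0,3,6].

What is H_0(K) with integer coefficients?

H_0 ≅ Z.

Take the total order 0 < 1 < 2 < 3 < 4 < 5 < 6 < 7 < 8 < 9 on the vertex set. Then K (dimension 2) consists of the simplices:

  0-simplices (10): [0], [1], [2], [3], [4], [5], [6], [7], [8], [9]
  1-simplices (30): (30 of them)
  2-simplices (20): (20 of them)

Hence C_0 ≅ Z^10, C_1 ≅ Z^30, C_2 ≅ Z^20.

Boundary ∂_1: C_1 → C_0 is given by ∂[p,q] = [q] − [p]. For instance
  ∂[2,4] = [4] − [2].
This gives a 10×30 integer matrix of rank 9; reducing to Smith normal form yields diagonal entries (1,1,1,1,1,1,1,1,1).

The boundary map ∂_2: C_2 → C_1 acts by ∂[p,q,r] = [q,r] − [p,r] + [p,q]. For instance
  ∂[0,8,9] = [8,9] − [0,9] + [0,8],
  ∂[5,6,8] = [6,8] − [5,8] + [5,6].
As a 30×20 matrix over Z this has rank 20, with invariant factors (1,1,1,1,1,1,1,1,1,1,1,1,1,1,1,1,1,1,1,2).

Computing H_k = (kernel of ∂_k) / (image of ∂_{k+1}):

  H_0: rank C_0 − rank ∂_1 = 10 − 9 = 1, and the invariant factors of ∂_1 are all 1, so H_0 = Z.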